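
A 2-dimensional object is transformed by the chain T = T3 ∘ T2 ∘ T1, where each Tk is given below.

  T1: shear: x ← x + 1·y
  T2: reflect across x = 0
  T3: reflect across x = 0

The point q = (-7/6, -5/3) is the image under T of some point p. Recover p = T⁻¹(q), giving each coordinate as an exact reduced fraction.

p = (1/2, -5/3)

T1 = [1 1 0; 0 1 0; 0 0 1]
T2·T1 = [-1 -1 0; 0 1 0; 0 0 1]
T3·…·T1 = [1 1 0; 0 1 0; 0 0 1]
det M = 1; M⁻¹ = [1 -1 0; 0 1 0; 0 0 1]
M⁻¹ · (-7/6, -5/3)ᵀ = (1/2, -5/3)ᵀ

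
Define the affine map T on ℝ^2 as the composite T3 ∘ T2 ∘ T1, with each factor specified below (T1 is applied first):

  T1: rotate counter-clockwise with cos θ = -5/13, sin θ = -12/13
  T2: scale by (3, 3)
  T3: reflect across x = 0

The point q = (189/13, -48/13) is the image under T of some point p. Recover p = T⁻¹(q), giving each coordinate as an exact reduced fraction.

p = (3, -4)

T1 = [-5/13 12/13 0; -12/13 -5/13 0; 0 0 1]
T2·T1 = [-15/13 36/13 0; -36/13 -15/13 0; 0 0 1]
T3·…·T1 = [15/13 -36/13 0; -36/13 -15/13 0; 0 0 1]
det M = -9; M⁻¹ = [5/39 -4/13 0; -4/13 -5/39 0; 0 0 1]
M⁻¹ · (189/13, -48/13)ᵀ = (3, -4)ᵀ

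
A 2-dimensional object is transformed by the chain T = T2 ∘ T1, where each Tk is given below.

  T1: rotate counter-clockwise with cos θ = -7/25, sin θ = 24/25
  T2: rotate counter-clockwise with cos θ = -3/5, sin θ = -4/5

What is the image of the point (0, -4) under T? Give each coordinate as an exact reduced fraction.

T1 rotate counter-clockwise with cos θ = -7/25, sin θ = 24/25: (0, -4) → (96/25, 28/25)
T2 rotate counter-clockwise with cos θ = -3/5, sin θ = -4/5: (96/25, 28/25) → (-176/125, -468/125)

T(p) = (-176/125, -468/125)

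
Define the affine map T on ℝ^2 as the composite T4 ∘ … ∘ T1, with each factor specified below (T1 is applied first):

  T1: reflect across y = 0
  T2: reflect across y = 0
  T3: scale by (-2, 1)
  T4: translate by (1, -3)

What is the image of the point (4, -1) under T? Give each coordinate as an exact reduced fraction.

T1 reflect across y = 0: (4, -1) → (4, 1)
T2 reflect across y = 0: (4, 1) → (4, -1)
T3 scale by (-2, 1): (4, -1) → (-8, -1)
T4 translate by (1, -3): (-8, -1) → (-7, -4)

T(p) = (-7, -4)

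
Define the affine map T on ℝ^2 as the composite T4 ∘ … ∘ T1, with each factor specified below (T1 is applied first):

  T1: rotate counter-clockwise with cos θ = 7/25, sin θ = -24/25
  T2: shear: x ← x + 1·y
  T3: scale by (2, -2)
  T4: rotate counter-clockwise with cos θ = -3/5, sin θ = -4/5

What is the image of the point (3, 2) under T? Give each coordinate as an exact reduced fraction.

T(p) = (398/125, -436/125)

T1 rotate counter-clockwise with cos θ = 7/25, sin θ = -24/25: (3, 2) → (69/25, -58/25)
T2 shear: x ← x + 1·y: (69/25, -58/25) → (11/25, -58/25)
T3 scale by (2, -2): (11/25, -58/25) → (22/25, 116/25)
T4 rotate counter-clockwise with cos θ = -3/5, sin θ = -4/5: (22/25, 116/25) → (398/125, -436/125)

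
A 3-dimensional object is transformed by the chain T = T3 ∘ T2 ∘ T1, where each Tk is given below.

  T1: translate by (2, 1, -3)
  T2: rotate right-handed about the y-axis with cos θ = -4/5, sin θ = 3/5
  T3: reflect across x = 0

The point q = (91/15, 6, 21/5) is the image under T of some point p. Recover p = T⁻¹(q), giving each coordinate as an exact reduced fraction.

p = (1/3, 5, -4)

T1 = [1 0 0 2; 0 1 0 1; 0 0 1 -3; 0 0 0 1]
T2·T1 = [-4/5 0 3/5 -17/5; 0 1 0 1; -3/5 0 -4/5 6/5; 0 0 0 1]
T3·…·T1 = [4/5 0 -3/5 17/5; 0 1 0 1; -3/5 0 -4/5 6/5; 0 0 0 1]
det M = -1; M⁻¹ = [4/5 0 -3/5 -2; 0 1 0 -1; -3/5 0 -4/5 3; 0 0 0 1]
M⁻¹ · (91/15, 6, 21/5)ᵀ = (1/3, 5, -4)ᵀ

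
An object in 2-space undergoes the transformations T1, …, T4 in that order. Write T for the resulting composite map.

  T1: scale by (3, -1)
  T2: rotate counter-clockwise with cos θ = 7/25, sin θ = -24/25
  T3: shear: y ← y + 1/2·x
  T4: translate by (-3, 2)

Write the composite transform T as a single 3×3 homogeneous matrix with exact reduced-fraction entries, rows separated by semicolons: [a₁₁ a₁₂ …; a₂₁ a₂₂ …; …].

T = [21/25 -24/25 -3; -123/50 -19/25 2; 0 0 1]

T1 = [3 0 0; 0 -1 0; 0 0 1]
T2·T1 = [21/25 -24/25 0; -72/25 -7/25 0; 0 0 1]
T3·…·T1 = [21/25 -24/25 0; -123/50 -19/25 0; 0 0 1]
T4·…·T1 = [21/25 -24/25 -3; -123/50 -19/25 2; 0 0 1]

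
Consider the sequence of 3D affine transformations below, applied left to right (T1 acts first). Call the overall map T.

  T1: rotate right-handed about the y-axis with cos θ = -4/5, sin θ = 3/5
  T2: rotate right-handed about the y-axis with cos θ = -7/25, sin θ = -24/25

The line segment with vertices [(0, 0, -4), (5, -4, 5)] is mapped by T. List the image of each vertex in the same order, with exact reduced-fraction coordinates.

T1 rotate right-handed about the y-axis with cos θ = -4/5, sin θ = 3/5: (0, 0, -4) → (-12/5, 0, 16/5); (5, -4, 5) → (-1, -4, -7)
T2 rotate right-handed about the y-axis with cos θ = -7/25, sin θ = -24/25: (-12/5, 0, 16/5) → (-12/5, 0, -16/5); (-1, -4, -7) → (7, -4, 1)

image vertices: (-12/5, 0, -16/5), (7, -4, 1)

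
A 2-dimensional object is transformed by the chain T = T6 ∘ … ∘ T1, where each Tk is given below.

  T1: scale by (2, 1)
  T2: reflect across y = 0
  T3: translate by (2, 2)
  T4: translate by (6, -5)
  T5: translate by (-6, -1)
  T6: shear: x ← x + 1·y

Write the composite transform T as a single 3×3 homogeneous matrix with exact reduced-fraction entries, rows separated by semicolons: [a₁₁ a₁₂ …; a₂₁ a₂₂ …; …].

T = [2 -1 -2; 0 -1 -4; 0 0 1]

T1 = [2 0 0; 0 1 0; 0 0 1]
T2·T1 = [2 0 0; 0 -1 0; 0 0 1]
T3·…·T1 = [2 0 2; 0 -1 2; 0 0 1]
T4·…·T1 = [2 0 8; 0 -1 -3; 0 0 1]
T5·…·T1 = [2 0 2; 0 -1 -4; 0 0 1]
T6·…·T1 = [2 -1 -2; 0 -1 -4; 0 0 1]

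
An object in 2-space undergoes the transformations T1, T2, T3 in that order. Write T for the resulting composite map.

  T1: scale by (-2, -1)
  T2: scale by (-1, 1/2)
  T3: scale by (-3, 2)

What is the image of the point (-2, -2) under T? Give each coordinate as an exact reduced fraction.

T1 scale by (-2, -1): (-2, -2) → (4, 2)
T2 scale by (-1, 1/2): (4, 2) → (-4, 1)
T3 scale by (-3, 2): (-4, 1) → (12, 2)

T(p) = (12, 2)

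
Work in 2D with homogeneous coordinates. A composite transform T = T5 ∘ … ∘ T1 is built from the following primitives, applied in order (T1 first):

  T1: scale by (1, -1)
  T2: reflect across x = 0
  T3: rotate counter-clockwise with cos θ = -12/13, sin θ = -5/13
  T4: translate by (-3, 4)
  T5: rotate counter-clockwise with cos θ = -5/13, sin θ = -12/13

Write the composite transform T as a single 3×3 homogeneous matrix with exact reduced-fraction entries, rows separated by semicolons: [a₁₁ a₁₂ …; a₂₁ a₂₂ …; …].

T = [0 1 63/13; -1 0 16/13; 0 0 1]

T1 = [1 0 0; 0 -1 0; 0 0 1]
T2·T1 = [-1 0 0; 0 -1 0; 0 0 1]
T3·…·T1 = [12/13 -5/13 0; 5/13 12/13 0; 0 0 1]
T4·…·T1 = [12/13 -5/13 -3; 5/13 12/13 4; 0 0 1]
T5·…·T1 = [0 1 63/13; -1 0 16/13; 0 0 1]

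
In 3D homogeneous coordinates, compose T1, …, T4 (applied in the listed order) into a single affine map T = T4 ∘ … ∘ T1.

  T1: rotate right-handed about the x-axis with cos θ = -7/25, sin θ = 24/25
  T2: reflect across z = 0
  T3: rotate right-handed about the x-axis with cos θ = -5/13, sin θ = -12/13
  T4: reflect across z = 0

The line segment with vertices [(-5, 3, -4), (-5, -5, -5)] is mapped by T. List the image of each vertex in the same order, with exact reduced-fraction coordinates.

image vertices: (-5, -63/13, 16/13), (-5, 49/65, 457/65)

T1 rotate right-handed about the x-axis with cos θ = -7/25, sin θ = 24/25: (-5, 3, -4) → (-5, 3, 4); (-5, -5, -5) → (-5, 31/5, -17/5)
T2 reflect across z = 0: (-5, 3, 4) → (-5, 3, -4); (-5, 31/5, -17/5) → (-5, 31/5, 17/5)
T3 rotate right-handed about the x-axis with cos θ = -5/13, sin θ = -12/13: (-5, 3, -4) → (-5, -63/13, -16/13); (-5, 31/5, 17/5) → (-5, 49/65, -457/65)
T4 reflect across z = 0: (-5, -63/13, -16/13) → (-5, -63/13, 16/13); (-5, 49/65, -457/65) → (-5, 49/65, 457/65)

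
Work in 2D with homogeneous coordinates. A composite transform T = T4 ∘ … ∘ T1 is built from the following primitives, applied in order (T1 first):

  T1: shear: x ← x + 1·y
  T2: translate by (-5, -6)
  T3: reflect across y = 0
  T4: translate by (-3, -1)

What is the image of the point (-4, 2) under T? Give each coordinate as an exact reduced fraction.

T1 shear: x ← x + 1·y: (-4, 2) → (-2, 2)
T2 translate by (-5, -6): (-2, 2) → (-7, -4)
T3 reflect across y = 0: (-7, -4) → (-7, 4)
T4 translate by (-3, -1): (-7, 4) → (-10, 3)

T(p) = (-10, 3)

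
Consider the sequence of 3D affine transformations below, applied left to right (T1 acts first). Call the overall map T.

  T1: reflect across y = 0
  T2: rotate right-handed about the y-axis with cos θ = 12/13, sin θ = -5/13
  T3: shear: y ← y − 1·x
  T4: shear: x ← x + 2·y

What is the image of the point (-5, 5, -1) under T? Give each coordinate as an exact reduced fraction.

T1 reflect across y = 0: (-5, 5, -1) → (-5, -5, -1)
T2 rotate right-handed about the y-axis with cos θ = 12/13, sin θ = -5/13: (-5, -5, -1) → (-55/13, -5, -37/13)
T3 shear: y ← y − 1·x: (-55/13, -5, -37/13) → (-55/13, -10/13, -37/13)
T4 shear: x ← x + 2·y: (-55/13, -10/13, -37/13) → (-75/13, -10/13, -37/13)

T(p) = (-75/13, -10/13, -37/13)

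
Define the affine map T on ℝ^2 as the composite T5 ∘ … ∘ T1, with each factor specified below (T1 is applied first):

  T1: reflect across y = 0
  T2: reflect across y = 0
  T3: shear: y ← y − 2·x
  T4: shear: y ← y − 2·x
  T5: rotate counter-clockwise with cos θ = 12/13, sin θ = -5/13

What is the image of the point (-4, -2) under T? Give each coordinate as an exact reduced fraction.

T1 reflect across y = 0: (-4, -2) → (-4, 2)
T2 reflect across y = 0: (-4, 2) → (-4, -2)
T3 shear: y ← y − 2·x: (-4, -2) → (-4, 6)
T4 shear: y ← y − 2·x: (-4, 6) → (-4, 14)
T5 rotate counter-clockwise with cos θ = 12/13, sin θ = -5/13: (-4, 14) → (22/13, 188/13)

T(p) = (22/13, 188/13)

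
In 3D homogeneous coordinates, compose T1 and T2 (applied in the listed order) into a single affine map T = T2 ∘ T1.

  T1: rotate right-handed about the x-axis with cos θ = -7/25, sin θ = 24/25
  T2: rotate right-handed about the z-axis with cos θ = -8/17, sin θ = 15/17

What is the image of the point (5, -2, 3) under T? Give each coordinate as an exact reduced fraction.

T(p) = (-26/85, 2339/425, -69/25)

T1 rotate right-handed about the x-axis with cos θ = -7/25, sin θ = 24/25: (5, -2, 3) → (5, -58/25, -69/25)
T2 rotate right-handed about the z-axis with cos θ = -8/17, sin θ = 15/17: (5, -58/25, -69/25) → (-26/85, 2339/425, -69/25)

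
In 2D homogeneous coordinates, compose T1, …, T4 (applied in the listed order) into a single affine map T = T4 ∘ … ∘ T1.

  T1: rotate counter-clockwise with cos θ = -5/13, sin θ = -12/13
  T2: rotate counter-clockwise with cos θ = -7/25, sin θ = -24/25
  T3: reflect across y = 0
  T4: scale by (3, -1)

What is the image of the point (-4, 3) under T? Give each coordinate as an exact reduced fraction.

T1 rotate counter-clockwise with cos θ = -5/13, sin θ = -12/13: (-4, 3) → (56/13, 33/13)
T2 rotate counter-clockwise with cos θ = -7/25, sin θ = -24/25: (56/13, 33/13) → (16/13, -63/13)
T3 reflect across y = 0: (16/13, -63/13) → (16/13, 63/13)
T4 scale by (3, -1): (16/13, 63/13) → (48/13, -63/13)

T(p) = (48/13, -63/13)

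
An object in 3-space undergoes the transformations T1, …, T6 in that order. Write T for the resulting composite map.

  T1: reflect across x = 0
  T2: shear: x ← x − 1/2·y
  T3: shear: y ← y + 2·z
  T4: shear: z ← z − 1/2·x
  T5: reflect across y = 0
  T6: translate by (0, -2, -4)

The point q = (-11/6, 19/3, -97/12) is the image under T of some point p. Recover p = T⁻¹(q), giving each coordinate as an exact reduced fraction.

p = (1, 5/3, -5)

T1 = [-1 0 0 0; 0 1 0 0; 0 0 1 0; 0 0 0 1]
T2·T1 = [-1 -1/2 0 0; 0 1 0 0; 0 0 1 0; 0 0 0 1]
T3·…·T1 = [-1 -1/2 0 0; 0 1 2 0; 0 0 1 0; 0 0 0 1]
T4·…·T1 = [-1 -1/2 0 0; 0 1 2 0; 1/2 1/4 1 0; 0 0 0 1]
T5·…·T1 = [-1 -1/2 0 0; 0 -1 -2 0; 1/2 1/4 1 0; 0 0 0 1]
T6·…·T1 = [-1 -1/2 0 0; 0 -1 -2 -2; 1/2 1/4 1 -4; 0 0 0 1]
det M = 1; M⁻¹ = [-1/2 1/2 1 5; -1 -1 -2 -10; 1/2 0 1 4; 0 0 0 1]
M⁻¹ · (-11/6, 19/3, -97/12)ᵀ = (1, 5/3, -5)ᵀ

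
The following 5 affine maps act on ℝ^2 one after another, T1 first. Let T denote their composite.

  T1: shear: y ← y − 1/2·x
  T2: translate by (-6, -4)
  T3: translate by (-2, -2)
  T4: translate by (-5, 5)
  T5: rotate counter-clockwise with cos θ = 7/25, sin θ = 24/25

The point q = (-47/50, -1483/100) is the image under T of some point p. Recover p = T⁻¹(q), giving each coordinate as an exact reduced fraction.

T1 = [1 0 0; -1/2 1 0; 0 0 1]
T2·T1 = [1 0 -6; -1/2 1 -4; 0 0 1]
T3·…·T1 = [1 0 -8; -1/2 1 -6; 0 0 1]
T4·…·T1 = [1 0 -13; -1/2 1 -1; 0 0 1]
T5·…·T1 = [19/25 -24/25 -67/25; 41/50 7/25 -319/25; 0 0 1]
det M = 1; M⁻¹ = [7/25 24/25 13; -41/50 19/25 15/2; 0 0 1]
M⁻¹ · (-47/50, -1483/100)ᵀ = (-3/2, -3)ᵀ

p = (-3/2, -3)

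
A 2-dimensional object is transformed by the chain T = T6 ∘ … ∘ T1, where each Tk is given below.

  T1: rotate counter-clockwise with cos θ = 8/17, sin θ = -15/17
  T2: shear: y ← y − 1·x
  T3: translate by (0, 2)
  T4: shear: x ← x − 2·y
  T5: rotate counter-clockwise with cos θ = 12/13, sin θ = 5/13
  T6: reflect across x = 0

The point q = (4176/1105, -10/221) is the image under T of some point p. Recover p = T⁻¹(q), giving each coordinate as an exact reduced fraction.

p = (4/5, -6/5)

T1 = [8/17 15/17 0; -15/17 8/17 0; 0 0 1]
T2·T1 = [8/17 15/17 0; -23/17 -7/17 0; 0 0 1]
T3·…·T1 = [8/17 15/17 0; -23/17 -7/17 2; 0 0 1]
T4·…·T1 = [54/17 29/17 -4; -23/17 -7/17 2; 0 0 1]
T5·…·T1 = [763/221 383/221 -58/13; -6/221 61/221 4/13; 0 0 1]
T6·…·T1 = [-763/221 -383/221 58/13; -6/221 61/221 4/13; 0 0 1]
det M = -1; M⁻¹ = [-61/221 -383/221 30/17; -6/221 763/221 -16/17; 0 0 1]
M⁻¹ · (4176/1105, -10/221)ᵀ = (4/5, -6/5)ᵀ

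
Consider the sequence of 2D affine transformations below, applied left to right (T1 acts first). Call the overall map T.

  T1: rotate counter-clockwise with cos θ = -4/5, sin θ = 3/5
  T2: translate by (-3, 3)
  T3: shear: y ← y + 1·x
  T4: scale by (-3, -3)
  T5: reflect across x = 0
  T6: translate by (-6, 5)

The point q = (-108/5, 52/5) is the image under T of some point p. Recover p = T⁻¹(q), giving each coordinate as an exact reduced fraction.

p = (2, 1)

T1 = [-4/5 -3/5 0; 3/5 -4/5 0; 0 0 1]
T2·T1 = [-4/5 -3/5 -3; 3/5 -4/5 3; 0 0 1]
T3·…·T1 = [-4/5 -3/5 -3; -1/5 -7/5 0; 0 0 1]
T4·…·T1 = [12/5 9/5 9; 3/5 21/5 0; 0 0 1]
T5·…·T1 = [-12/5 -9/5 -9; 3/5 21/5 0; 0 0 1]
T6·…·T1 = [-12/5 -9/5 -15; 3/5 21/5 5; 0 0 1]
det M = -9; M⁻¹ = [-7/15 -1/5 -6; 1/15 4/15 -1/3; 0 0 1]
M⁻¹ · (-108/5, 52/5)ᵀ = (2, 1)ᵀ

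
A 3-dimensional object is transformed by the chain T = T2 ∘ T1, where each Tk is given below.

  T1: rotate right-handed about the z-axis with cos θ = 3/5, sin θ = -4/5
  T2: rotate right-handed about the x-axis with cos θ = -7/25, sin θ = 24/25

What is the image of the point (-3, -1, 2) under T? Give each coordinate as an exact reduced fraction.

T(p) = (-13/5, -303/125, 146/125)

T1 rotate right-handed about the z-axis with cos θ = 3/5, sin θ = -4/5: (-3, -1, 2) → (-13/5, 9/5, 2)
T2 rotate right-handed about the x-axis with cos θ = -7/25, sin θ = 24/25: (-13/5, 9/5, 2) → (-13/5, -303/125, 146/125)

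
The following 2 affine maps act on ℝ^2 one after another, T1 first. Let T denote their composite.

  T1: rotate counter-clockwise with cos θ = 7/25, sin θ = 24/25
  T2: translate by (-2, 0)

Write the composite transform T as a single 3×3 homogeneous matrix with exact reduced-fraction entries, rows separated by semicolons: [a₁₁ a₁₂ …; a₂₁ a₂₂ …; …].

T = [7/25 -24/25 -2; 24/25 7/25 0; 0 0 1]

T1 = [7/25 -24/25 0; 24/25 7/25 0; 0 0 1]
T2·T1 = [7/25 -24/25 -2; 24/25 7/25 0; 0 0 1]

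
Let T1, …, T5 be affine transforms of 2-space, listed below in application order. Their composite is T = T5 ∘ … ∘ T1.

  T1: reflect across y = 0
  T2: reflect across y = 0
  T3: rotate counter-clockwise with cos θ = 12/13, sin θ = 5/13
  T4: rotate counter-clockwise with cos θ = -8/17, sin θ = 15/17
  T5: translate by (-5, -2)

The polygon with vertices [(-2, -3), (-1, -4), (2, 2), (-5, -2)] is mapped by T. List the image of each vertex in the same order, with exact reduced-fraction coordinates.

T1 reflect across y = 0: (-2, -3) → (-2, 3); (-1, -4) → (-1, 4); (2, 2) → (2, -2); (-5, -2) → (-5, 2)
T2 reflect across y = 0: (-2, 3) → (-2, -3); (-1, 4) → (-1, -4); (2, -2) → (2, 2); (-5, 2) → (-5, -2)
T3 rotate counter-clockwise with cos θ = 12/13, sin θ = 5/13: (-2, -3) → (-9/13, -46/13); (-1, -4) → (8/13, -53/13); (2, 2) → (14/13, 34/13); (-5, -2) → (-50/13, -49/13)
T4 rotate counter-clockwise with cos θ = -8/17, sin θ = 15/17: (-9/13, -46/13) → (762/221, 233/221); (8/13, -53/13) → (43/13, 32/13); (14/13, 34/13) → (-622/221, -62/221); (-50/13, -49/13) → (1135/221, -358/221)
T5 translate by (-5, -2): (762/221, 233/221) → (-343/221, -209/221); (43/13, 32/13) → (-22/13, 6/13); (-622/221, -62/221) → (-1727/221, -504/221); (1135/221, -358/221) → (30/221, -800/221)

image vertices: (-343/221, -209/221), (-22/13, 6/13), (-1727/221, -504/221), (30/221, -800/221)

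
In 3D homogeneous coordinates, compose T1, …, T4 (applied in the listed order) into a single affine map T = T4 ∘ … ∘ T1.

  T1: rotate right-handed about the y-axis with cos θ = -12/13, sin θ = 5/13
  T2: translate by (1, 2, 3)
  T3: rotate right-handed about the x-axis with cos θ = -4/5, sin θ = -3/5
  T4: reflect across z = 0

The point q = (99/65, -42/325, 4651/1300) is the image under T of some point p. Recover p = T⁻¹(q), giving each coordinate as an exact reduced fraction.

p = (-2/5, 1/4, 2/5)

T1 = [-12/13 0 5/13 0; 0 1 0 0; -5/13 0 -12/13 0; 0 0 0 1]
T2·T1 = [-12/13 0 5/13 1; 0 1 0 2; -5/13 0 -12/13 3; 0 0 0 1]
T3·…·T1 = [-12/13 0 5/13 1; -3/13 -4/5 -36/65 1/5; 4/13 -3/5 48/65 -18/5; 0 0 0 1]
T4·…·T1 = [-12/13 0 5/13 1; -3/13 -4/5 -36/65 1/5; -4/13 3/5 -48/65 18/5; 0 0 0 1]
det M = -1; M⁻¹ = [-12/13 -3/13 -4/13 27/13; 0 -4/5 3/5 -2; 5/13 -36/65 -48/65 31/13; 0 0 0 1]
M⁻¹ · (99/65, -42/325, 4651/1300)ᵀ = (-2/5, 1/4, 2/5)ᵀ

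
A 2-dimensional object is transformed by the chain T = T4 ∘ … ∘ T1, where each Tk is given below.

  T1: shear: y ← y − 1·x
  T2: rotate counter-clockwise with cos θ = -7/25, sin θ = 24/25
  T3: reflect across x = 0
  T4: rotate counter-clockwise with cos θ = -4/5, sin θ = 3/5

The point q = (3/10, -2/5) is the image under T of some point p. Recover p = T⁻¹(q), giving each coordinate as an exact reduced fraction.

T1 = [1 0 0; -1 1 0; 0 0 1]
T2·T1 = [17/25 -24/25 0; 31/25 -7/25 0; 0 0 1]
T3·…·T1 = [-17/25 24/25 0; 31/25 -7/25 0; 0 0 1]
T4·…·T1 = [-1/5 -3/5 0; -7/5 4/5 0; 0 0 1]
det M = -1; M⁻¹ = [-4/5 -3/5 0; -7/5 1/5 0; 0 0 1]
M⁻¹ · (3/10, -2/5)ᵀ = (0, -1/2)ᵀ

p = (0, -1/2)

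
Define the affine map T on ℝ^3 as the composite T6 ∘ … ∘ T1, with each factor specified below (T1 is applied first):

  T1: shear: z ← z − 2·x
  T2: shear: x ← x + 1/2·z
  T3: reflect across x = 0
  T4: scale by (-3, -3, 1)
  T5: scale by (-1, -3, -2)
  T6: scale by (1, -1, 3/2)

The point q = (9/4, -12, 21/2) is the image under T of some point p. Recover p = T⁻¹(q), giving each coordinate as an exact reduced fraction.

T1 = [1 0 0 0; 0 1 0 0; -2 0 1 0; 0 0 0 1]
T2·T1 = [0 0 1/2 0; 0 1 0 0; -2 0 1 0; 0 0 0 1]
T3·…·T1 = [0 0 -1/2 0; 0 1 0 0; -2 0 1 0; 0 0 0 1]
T4·…·T1 = [0 0 3/2 0; 0 -3 0 0; -2 0 1 0; 0 0 0 1]
T5·…·T1 = [0 0 -3/2 0; 0 9 0 0; 4 0 -2 0; 0 0 0 1]
T6·…·T1 = [0 0 -3/2 0; 0 -9 0 0; 6 0 -3 0; 0 0 0 1]
det M = -81; M⁻¹ = [-1/3 0 1/6 0; 0 -1/9 0 0; -2/3 0 0 0; 0 0 0 1]
M⁻¹ · (9/4, -12, 21/2)ᵀ = (1, 4/3, -3/2)ᵀ

p = (1, 4/3, -3/2)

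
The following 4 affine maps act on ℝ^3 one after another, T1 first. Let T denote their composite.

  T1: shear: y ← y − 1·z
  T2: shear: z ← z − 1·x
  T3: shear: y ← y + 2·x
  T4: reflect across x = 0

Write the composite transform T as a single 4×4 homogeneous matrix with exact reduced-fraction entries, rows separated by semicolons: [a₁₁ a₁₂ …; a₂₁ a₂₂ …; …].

T1 = [1 0 0 0; 0 1 -1 0; 0 0 1 0; 0 0 0 1]
T2·T1 = [1 0 0 0; 0 1 -1 0; -1 0 1 0; 0 0 0 1]
T3·…·T1 = [1 0 0 0; 2 1 -1 0; -1 0 1 0; 0 0 0 1]
T4·…·T1 = [-1 0 0 0; 2 1 -1 0; -1 0 1 0; 0 0 0 1]

T = [-1 0 0 0; 2 1 -1 0; -1 0 1 0; 0 0 0 1]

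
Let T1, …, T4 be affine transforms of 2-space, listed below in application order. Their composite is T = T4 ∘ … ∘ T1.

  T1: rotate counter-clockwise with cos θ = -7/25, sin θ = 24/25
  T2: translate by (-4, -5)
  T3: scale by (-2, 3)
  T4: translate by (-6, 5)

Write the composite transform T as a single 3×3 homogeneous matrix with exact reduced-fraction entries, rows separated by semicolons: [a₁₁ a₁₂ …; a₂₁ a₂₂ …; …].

T = [14/25 48/25 2; 72/25 -21/25 -10; 0 0 1]

T1 = [-7/25 -24/25 0; 24/25 -7/25 0; 0 0 1]
T2·T1 = [-7/25 -24/25 -4; 24/25 -7/25 -5; 0 0 1]
T3·…·T1 = [14/25 48/25 8; 72/25 -21/25 -15; 0 0 1]
T4·…·T1 = [14/25 48/25 2; 72/25 -21/25 -10; 0 0 1]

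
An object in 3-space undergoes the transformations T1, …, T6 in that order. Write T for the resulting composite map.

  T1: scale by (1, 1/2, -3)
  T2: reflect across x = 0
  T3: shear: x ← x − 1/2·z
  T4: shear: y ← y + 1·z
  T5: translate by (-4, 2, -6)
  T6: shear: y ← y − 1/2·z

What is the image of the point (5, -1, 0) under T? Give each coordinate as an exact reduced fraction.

T(p) = (-9, 9/2, -6)

T1 scale by (1, 1/2, -3): (5, -1, 0) → (5, -1/2, 0)
T2 reflect across x = 0: (5, -1/2, 0) → (-5, -1/2, 0)
T3 shear: x ← x − 1/2·z: (-5, -1/2, 0) → (-5, -1/2, 0)
T4 shear: y ← y + 1·z: (-5, -1/2, 0) → (-5, -1/2, 0)
T5 translate by (-4, 2, -6): (-5, -1/2, 0) → (-9, 3/2, -6)
T6 shear: y ← y − 1/2·z: (-9, 3/2, -6) → (-9, 9/2, -6)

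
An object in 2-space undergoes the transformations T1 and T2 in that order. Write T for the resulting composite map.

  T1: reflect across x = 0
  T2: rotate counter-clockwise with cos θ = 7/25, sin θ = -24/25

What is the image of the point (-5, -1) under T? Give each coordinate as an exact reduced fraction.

T1 reflect across x = 0: (-5, -1) → (5, -1)
T2 rotate counter-clockwise with cos θ = 7/25, sin θ = -24/25: (5, -1) → (11/25, -127/25)

T(p) = (11/25, -127/25)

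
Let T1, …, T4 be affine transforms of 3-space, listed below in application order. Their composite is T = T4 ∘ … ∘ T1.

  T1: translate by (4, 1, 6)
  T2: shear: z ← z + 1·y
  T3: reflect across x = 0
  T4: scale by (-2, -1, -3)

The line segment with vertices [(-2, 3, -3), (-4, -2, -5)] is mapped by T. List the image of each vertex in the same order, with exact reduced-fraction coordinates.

T1 translate by (4, 1, 6): (-2, 3, -3) → (2, 4, 3); (-4, -2, -5) → (0, -1, 1)
T2 shear: z ← z + 1·y: (2, 4, 3) → (2, 4, 7); (0, -1, 1) → (0, -1, 0)
T3 reflect across x = 0: (2, 4, 7) → (-2, 4, 7); (0, -1, 0) → (0, -1, 0)
T4 scale by (-2, -1, -3): (-2, 4, 7) → (4, -4, -21); (0, -1, 0) → (0, 1, 0)

image vertices: (4, -4, -21), (0, 1, 0)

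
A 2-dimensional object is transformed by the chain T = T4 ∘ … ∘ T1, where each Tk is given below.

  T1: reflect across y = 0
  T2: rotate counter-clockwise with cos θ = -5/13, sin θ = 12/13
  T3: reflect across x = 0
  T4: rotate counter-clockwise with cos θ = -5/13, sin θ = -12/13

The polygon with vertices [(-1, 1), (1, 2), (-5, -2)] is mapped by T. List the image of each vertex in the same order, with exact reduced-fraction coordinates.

T1 reflect across y = 0: (-1, 1) → (-1, -1); (1, 2) → (1, -2); (-5, -2) → (-5, 2)
T2 rotate counter-clockwise with cos θ = -5/13, sin θ = 12/13: (-1, -1) → (17/13, -7/13); (1, -2) → (19/13, 22/13); (-5, 2) → (1/13, -70/13)
T3 reflect across x = 0: (17/13, -7/13) → (-17/13, -7/13); (19/13, 22/13) → (-19/13, 22/13); (1/13, -70/13) → (-1/13, -70/13)
T4 rotate counter-clockwise with cos θ = -5/13, sin θ = -12/13: (-17/13, -7/13) → (1/169, 239/169); (-19/13, 22/13) → (359/169, 118/169); (-1/13, -70/13) → (-835/169, 362/169)

image vertices: (1/169, 239/169), (359/169, 118/169), (-835/169, 362/169)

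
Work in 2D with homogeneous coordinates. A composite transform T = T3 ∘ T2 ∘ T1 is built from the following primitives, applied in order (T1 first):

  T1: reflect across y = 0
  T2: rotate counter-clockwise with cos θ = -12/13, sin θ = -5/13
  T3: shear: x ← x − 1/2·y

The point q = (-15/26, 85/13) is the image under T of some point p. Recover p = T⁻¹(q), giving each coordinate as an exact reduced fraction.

T1 = [1 0 0; 0 -1 0; 0 0 1]
T2·T1 = [-12/13 -5/13 0; -5/13 12/13 0; 0 0 1]
T3·…·T1 = [-19/26 -11/13 0; -5/13 12/13 0; 0 0 1]
det M = -1; M⁻¹ = [-12/13 -11/13 0; -5/13 19/26 0; 0 0 1]
M⁻¹ · (-15/26, 85/13)ᵀ = (-5, 5)ᵀ

p = (-5, 5)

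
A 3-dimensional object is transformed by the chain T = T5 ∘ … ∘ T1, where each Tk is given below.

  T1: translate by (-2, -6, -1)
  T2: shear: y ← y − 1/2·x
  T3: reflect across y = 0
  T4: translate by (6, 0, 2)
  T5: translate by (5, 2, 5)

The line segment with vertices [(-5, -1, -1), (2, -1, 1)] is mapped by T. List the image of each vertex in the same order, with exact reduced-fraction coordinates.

T1 translate by (-2, -6, -1): (-5, -1, -1) → (-7, -7, -2); (2, -1, 1) → (0, -7, 0)
T2 shear: y ← y − 1/2·x: (-7, -7, -2) → (-7, -7/2, -2); (0, -7, 0) → (0, -7, 0)
T3 reflect across y = 0: (-7, -7/2, -2) → (-7, 7/2, -2); (0, -7, 0) → (0, 7, 0)
T4 translate by (6, 0, 2): (-7, 7/2, -2) → (-1, 7/2, 0); (0, 7, 0) → (6, 7, 2)
T5 translate by (5, 2, 5): (-1, 7/2, 0) → (4, 11/2, 5); (6, 7, 2) → (11, 9, 7)

image vertices: (4, 11/2, 5), (11, 9, 7)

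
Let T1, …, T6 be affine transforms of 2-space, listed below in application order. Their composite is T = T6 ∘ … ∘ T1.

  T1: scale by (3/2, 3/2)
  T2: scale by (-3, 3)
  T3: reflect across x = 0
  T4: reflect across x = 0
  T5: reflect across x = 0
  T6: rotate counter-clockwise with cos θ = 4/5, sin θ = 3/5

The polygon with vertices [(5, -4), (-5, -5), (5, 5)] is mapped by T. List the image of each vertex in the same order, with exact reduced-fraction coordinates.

T1 scale by (3/2, 3/2): (5, -4) → (15/2, -6); (-5, -5) → (-15/2, -15/2); (5, 5) → (15/2, 15/2)
T2 scale by (-3, 3): (15/2, -6) → (-45/2, -18); (-15/2, -15/2) → (45/2, -45/2); (15/2, 15/2) → (-45/2, 45/2)
T3 reflect across x = 0: (-45/2, -18) → (45/2, -18); (45/2, -45/2) → (-45/2, -45/2); (-45/2, 45/2) → (45/2, 45/2)
T4 reflect across x = 0: (45/2, -18) → (-45/2, -18); (-45/2, -45/2) → (45/2, -45/2); (45/2, 45/2) → (-45/2, 45/2)
T5 reflect across x = 0: (-45/2, -18) → (45/2, -18); (45/2, -45/2) → (-45/2, -45/2); (-45/2, 45/2) → (45/2, 45/2)
T6 rotate counter-clockwise with cos θ = 4/5, sin θ = 3/5: (45/2, -18) → (144/5, -9/10); (-45/2, -45/2) → (-9/2, -63/2); (45/2, 45/2) → (9/2, 63/2)

image vertices: (144/5, -9/10), (-9/2, -63/2), (9/2, 63/2)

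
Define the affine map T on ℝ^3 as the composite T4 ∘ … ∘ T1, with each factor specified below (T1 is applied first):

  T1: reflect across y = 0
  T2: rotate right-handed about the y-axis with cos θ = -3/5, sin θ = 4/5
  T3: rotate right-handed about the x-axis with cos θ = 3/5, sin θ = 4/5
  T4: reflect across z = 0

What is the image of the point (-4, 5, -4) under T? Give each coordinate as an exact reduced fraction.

T1 reflect across y = 0: (-4, 5, -4) → (-4, -5, -4)
T2 rotate right-handed about the y-axis with cos θ = -3/5, sin θ = 4/5: (-4, -5, -4) → (-4/5, -5, 28/5)
T3 rotate right-handed about the x-axis with cos θ = 3/5, sin θ = 4/5: (-4/5, -5, 28/5) → (-4/5, -187/25, -16/25)
T4 reflect across z = 0: (-4/5, -187/25, -16/25) → (-4/5, -187/25, 16/25)

T(p) = (-4/5, -187/25, 16/25)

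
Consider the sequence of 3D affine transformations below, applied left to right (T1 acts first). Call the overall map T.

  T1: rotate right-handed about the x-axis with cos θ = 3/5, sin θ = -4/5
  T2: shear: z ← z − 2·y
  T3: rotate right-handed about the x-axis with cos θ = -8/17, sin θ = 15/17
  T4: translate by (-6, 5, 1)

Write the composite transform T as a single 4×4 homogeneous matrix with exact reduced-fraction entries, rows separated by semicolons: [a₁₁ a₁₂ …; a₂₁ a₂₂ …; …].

T = [1 0 0 -6; 0 126/85 43/85 5; 0 25/17 20/17 1; 0 0 0 1]

T1 = [1 0 0 0; 0 3/5 4/5 0; 0 -4/5 3/5 0; 0 0 0 1]
T2·T1 = [1 0 0 0; 0 3/5 4/5 0; 0 -2 -1 0; 0 0 0 1]
T3·…·T1 = [1 0 0 0; 0 126/85 43/85 0; 0 25/17 20/17 0; 0 0 0 1]
T4·…·T1 = [1 0 0 -6; 0 126/85 43/85 5; 0 25/17 20/17 1; 0 0 0 1]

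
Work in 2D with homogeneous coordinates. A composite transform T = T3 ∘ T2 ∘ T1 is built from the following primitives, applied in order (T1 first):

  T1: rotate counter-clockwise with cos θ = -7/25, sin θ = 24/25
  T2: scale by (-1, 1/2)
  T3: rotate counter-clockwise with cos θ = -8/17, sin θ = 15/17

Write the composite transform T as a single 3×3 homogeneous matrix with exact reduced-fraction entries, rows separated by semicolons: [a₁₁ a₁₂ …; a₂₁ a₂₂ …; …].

T = [-236/425 -279/850 0; 9/425 388/425 0; 0 0 1]

T1 = [-7/25 -24/25 0; 24/25 -7/25 0; 0 0 1]
T2·T1 = [7/25 24/25 0; 12/25 -7/50 0; 0 0 1]
T3·…·T1 = [-236/425 -279/850 0; 9/425 388/425 0; 0 0 1]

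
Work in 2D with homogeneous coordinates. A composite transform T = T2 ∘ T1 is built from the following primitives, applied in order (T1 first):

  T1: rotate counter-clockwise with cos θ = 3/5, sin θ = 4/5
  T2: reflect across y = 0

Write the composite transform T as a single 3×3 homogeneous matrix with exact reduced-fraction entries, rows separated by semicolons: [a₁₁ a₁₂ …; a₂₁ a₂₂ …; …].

T1 = [3/5 -4/5 0; 4/5 3/5 0; 0 0 1]
T2·T1 = [3/5 -4/5 0; -4/5 -3/5 0; 0 0 1]

T = [3/5 -4/5 0; -4/5 -3/5 0; 0 0 1]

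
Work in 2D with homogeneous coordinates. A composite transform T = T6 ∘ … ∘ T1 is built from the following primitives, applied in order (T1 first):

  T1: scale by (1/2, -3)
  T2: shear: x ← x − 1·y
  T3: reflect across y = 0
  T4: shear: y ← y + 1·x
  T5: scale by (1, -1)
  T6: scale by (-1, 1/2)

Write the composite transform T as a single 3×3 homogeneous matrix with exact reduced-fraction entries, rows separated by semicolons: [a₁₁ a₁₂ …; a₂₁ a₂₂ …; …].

T = [-1/2 -3 0; -1/4 -3 0; 0 0 1]

T1 = [1/2 0 0; 0 -3 0; 0 0 1]
T2·T1 = [1/2 3 0; 0 -3 0; 0 0 1]
T3·…·T1 = [1/2 3 0; 0 3 0; 0 0 1]
T4·…·T1 = [1/2 3 0; 1/2 6 0; 0 0 1]
T5·…·T1 = [1/2 3 0; -1/2 -6 0; 0 0 1]
T6·…·T1 = [-1/2 -3 0; -1/4 -3 0; 0 0 1]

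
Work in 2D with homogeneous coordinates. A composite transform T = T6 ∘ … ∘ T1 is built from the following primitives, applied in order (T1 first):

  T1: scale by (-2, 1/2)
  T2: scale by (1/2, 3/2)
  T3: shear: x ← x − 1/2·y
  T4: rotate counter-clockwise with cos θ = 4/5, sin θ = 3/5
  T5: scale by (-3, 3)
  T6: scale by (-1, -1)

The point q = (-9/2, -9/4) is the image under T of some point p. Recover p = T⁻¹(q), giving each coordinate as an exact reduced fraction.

p = (0, 2)

T1 = [-2 0 0; 0 1/2 0; 0 0 1]
T2·T1 = [-1 0 0; 0 3/4 0; 0 0 1]
T3·…·T1 = [-1 -3/8 0; 0 3/4 0; 0 0 1]
T4·…·T1 = [-4/5 -3/4 0; -3/5 3/8 0; 0 0 1]
T5·…·T1 = [12/5 9/4 0; -9/5 9/8 0; 0 0 1]
T6·…·T1 = [-12/5 -9/4 0; 9/5 -9/8 0; 0 0 1]
det M = 27/4; M⁻¹ = [-1/6 1/3 0; -4/15 -16/45 0; 0 0 1]
M⁻¹ · (-9/2, -9/4)ᵀ = (0, 2)ᵀ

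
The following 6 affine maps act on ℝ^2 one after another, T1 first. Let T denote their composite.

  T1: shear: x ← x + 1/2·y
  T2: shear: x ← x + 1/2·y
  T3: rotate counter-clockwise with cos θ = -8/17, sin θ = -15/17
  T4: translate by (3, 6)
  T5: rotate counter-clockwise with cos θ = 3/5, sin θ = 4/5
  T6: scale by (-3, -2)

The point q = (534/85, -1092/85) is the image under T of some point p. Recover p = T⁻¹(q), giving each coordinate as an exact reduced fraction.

T1 = [1 1/2 0; 0 1 0; 0 0 1]
T2·T1 = [1 1 0; 0 1 0; 0 0 1]
T3·…·T1 = [-8/17 7/17 0; -15/17 -23/17 0; 0 0 1]
T4·…·T1 = [-8/17 7/17 3; -15/17 -23/17 6; 0 0 1]
T5·…·T1 = [36/85 113/85 -3; -77/85 -41/85 6; 0 0 1]
T6·…·T1 = [-108/85 -339/85 9; 154/85 82/85 -12; 0 0 1]
det M = 6; M⁻¹ = [41/255 113/170 111/17; -77/255 -18/85 3/17; 0 0 1]
M⁻¹ · (534/85, -1092/85)ᵀ = (-1, 1)ᵀ

p = (-1, 1)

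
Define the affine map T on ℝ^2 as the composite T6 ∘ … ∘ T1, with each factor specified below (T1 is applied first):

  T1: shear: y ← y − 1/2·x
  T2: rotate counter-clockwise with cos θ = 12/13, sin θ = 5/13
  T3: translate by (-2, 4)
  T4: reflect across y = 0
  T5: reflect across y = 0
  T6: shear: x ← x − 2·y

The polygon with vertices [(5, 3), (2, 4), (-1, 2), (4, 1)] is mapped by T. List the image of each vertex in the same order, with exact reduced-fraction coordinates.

T1 shear: y ← y − 1/2·x: (5, 3) → (5, 1/2); (2, 4) → (2, 3); (-1, 2) → (-1, 5/2); (4, 1) → (4, -1)
T2 rotate counter-clockwise with cos θ = 12/13, sin θ = 5/13: (5, 1/2) → (115/26, 31/13); (2, 3) → (9/13, 46/13); (-1, 5/2) → (-49/26, 25/13); (4, -1) → (53/13, 8/13)
T3 translate by (-2, 4): (115/26, 31/13) → (63/26, 83/13); (9/13, 46/13) → (-17/13, 98/13); (-49/26, 25/13) → (-101/26, 77/13); (53/13, 8/13) → (27/13, 60/13)
T4 reflect across y = 0: (63/26, 83/13) → (63/26, -83/13); (-17/13, 98/13) → (-17/13, -98/13); (-101/26, 77/13) → (-101/26, -77/13); (27/13, 60/13) → (27/13, -60/13)
T5 reflect across y = 0: (63/26, -83/13) → (63/26, 83/13); (-17/13, -98/13) → (-17/13, 98/13); (-101/26, -77/13) → (-101/26, 77/13); (27/13, -60/13) → (27/13, 60/13)
T6 shear: x ← x − 2·y: (63/26, 83/13) → (-269/26, 83/13); (-17/13, 98/13) → (-213/13, 98/13); (-101/26, 77/13) → (-409/26, 77/13); (27/13, 60/13) → (-93/13, 60/13)

image vertices: (-269/26, 83/13), (-213/13, 98/13), (-409/26, 77/13), (-93/13, 60/13)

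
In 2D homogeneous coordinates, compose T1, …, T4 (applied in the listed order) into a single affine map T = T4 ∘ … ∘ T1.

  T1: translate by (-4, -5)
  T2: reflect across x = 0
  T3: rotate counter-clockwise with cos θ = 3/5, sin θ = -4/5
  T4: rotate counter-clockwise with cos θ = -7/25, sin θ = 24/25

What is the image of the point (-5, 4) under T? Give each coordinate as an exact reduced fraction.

T1 translate by (-4, -5): (-5, 4) → (-9, -1)
T2 reflect across x = 0: (-9, -1) → (9, -1)
T3 rotate counter-clockwise with cos θ = 3/5, sin θ = -4/5: (9, -1) → (23/5, -39/5)
T4 rotate counter-clockwise with cos θ = -7/25, sin θ = 24/25: (23/5, -39/5) → (31/5, 33/5)

T(p) = (31/5, 33/5)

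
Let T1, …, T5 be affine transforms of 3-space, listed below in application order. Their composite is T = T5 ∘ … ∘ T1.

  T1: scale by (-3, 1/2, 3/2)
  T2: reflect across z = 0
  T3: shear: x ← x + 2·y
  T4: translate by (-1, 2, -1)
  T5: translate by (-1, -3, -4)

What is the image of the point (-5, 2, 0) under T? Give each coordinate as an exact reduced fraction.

T1 scale by (-3, 1/2, 3/2): (-5, 2, 0) → (15, 1, 0)
T2 reflect across z = 0: (15, 1, 0) → (15, 1, 0)
T3 shear: x ← x + 2·y: (15, 1, 0) → (17, 1, 0)
T4 translate by (-1, 2, -1): (17, 1, 0) → (16, 3, -1)
T5 translate by (-1, -3, -4): (16, 3, -1) → (15, 0, -5)

T(p) = (15, 0, -5)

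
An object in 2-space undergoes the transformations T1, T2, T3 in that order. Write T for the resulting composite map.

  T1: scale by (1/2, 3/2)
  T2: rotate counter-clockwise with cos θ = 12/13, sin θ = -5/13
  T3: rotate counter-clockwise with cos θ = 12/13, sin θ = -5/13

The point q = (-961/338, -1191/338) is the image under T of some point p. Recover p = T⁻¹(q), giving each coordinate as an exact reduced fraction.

T1 = [1/2 0 0; 0 3/2 0; 0 0 1]
T2·T1 = [6/13 15/26 0; -5/26 18/13 0; 0 0 1]
T3·…·T1 = [119/338 180/169 0; -60/169 357/338 0; 0 0 1]
det M = 3/4; M⁻¹ = [238/169 -240/169 0; 80/169 238/507 0; 0 0 1]
M⁻¹ · (-961/338, -1191/338)ᵀ = (1, -3)ᵀ

p = (1, -3)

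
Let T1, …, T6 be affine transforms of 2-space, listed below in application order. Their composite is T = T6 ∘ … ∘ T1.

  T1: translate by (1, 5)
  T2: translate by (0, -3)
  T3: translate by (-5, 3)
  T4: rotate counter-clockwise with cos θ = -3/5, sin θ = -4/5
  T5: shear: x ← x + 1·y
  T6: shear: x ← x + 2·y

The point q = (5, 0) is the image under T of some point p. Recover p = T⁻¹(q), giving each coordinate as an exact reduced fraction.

p = (1, -1)

T1 = [1 0 1; 0 1 5; 0 0 1]
T2·T1 = [1 0 1; 0 1 2; 0 0 1]
T3·…·T1 = [1 0 -4; 0 1 5; 0 0 1]
T4·…·T1 = [-3/5 4/5 32/5; -4/5 -3/5 1/5; 0 0 1]
T5·…·T1 = [-7/5 1/5 33/5; -4/5 -3/5 1/5; 0 0 1]
T6·…·T1 = [-3 -1 7; -4/5 -3/5 1/5; 0 0 1]
det M = 1; M⁻¹ = [-3/5 1 4; 4/5 -3 -5; 0 0 1]
M⁻¹ · (5, 0)ᵀ = (1, -1)ᵀ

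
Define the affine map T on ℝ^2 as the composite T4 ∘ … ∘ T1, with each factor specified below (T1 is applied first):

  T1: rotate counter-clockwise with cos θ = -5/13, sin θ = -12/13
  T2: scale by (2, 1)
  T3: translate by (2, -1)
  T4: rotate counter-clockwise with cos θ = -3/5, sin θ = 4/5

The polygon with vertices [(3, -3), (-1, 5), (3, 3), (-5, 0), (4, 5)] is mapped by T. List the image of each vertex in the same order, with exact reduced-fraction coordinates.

image vertices: (28/5, -202/65), (-28/5, 54/5), (4/5, 464/65), (-32/5, 163/65), (2/5, 682/65)

T1 rotate counter-clockwise with cos θ = -5/13, sin θ = -12/13: (3, -3) → (-51/13, -21/13); (-1, 5) → (5, -1); (3, 3) → (21/13, -51/13); (-5, 0) → (25/13, 60/13); (4, 5) → (40/13, -73/13)
T2 scale by (2, 1): (-51/13, -21/13) → (-102/13, -21/13); (5, -1) → (10, -1); (21/13, -51/13) → (42/13, -51/13); (25/13, 60/13) → (50/13, 60/13); (40/13, -73/13) → (80/13, -73/13)
T3 translate by (2, -1): (-102/13, -21/13) → (-76/13, -34/13); (10, -1) → (12, -2); (42/13, -51/13) → (68/13, -64/13); (50/13, 60/13) → (76/13, 47/13); (80/13, -73/13) → (106/13, -86/13)
T4 rotate counter-clockwise with cos θ = -3/5, sin θ = 4/5: (-76/13, -34/13) → (28/5, -202/65); (12, -2) → (-28/5, 54/5); (68/13, -64/13) → (4/5, 464/65); (76/13, 47/13) → (-32/5, 163/65); (106/13, -86/13) → (2/5, 682/65)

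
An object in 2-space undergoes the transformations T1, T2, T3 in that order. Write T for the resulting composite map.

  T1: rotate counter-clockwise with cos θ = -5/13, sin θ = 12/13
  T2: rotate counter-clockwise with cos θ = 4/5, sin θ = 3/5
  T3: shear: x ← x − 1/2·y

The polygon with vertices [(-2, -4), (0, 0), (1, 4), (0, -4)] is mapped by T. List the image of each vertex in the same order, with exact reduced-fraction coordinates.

T1 rotate counter-clockwise with cos θ = -5/13, sin θ = 12/13: (-2, -4) → (58/13, -4/13); (0, 0) → (0, 0); (1, 4) → (-53/13, -8/13); (0, -4) → (48/13, 20/13)
T2 rotate counter-clockwise with cos θ = 4/5, sin θ = 3/5: (58/13, -4/13) → (244/65, 158/65); (0, 0) → (0, 0); (-53/13, -8/13) → (-188/65, -191/65); (48/13, 20/13) → (132/65, 224/65)
T3 shear: x ← x − 1/2·y: (244/65, 158/65) → (33/13, 158/65); (0, 0) → (0, 0); (-188/65, -191/65) → (-37/26, -191/65); (132/65, 224/65) → (4/13, 224/65)

image vertices: (33/13, 158/65), (0, 0), (-37/26, -191/65), (4/13, 224/65)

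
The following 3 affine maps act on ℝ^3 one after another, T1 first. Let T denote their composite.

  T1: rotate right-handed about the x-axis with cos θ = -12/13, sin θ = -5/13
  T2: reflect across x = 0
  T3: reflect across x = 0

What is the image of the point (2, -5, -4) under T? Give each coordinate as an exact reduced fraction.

T(p) = (2, 40/13, 73/13)

T1 rotate right-handed about the x-axis with cos θ = -12/13, sin θ = -5/13: (2, -5, -4) → (2, 40/13, 73/13)
T2 reflect across x = 0: (2, 40/13, 73/13) → (-2, 40/13, 73/13)
T3 reflect across x = 0: (-2, 40/13, 73/13) → (2, 40/13, 73/13)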